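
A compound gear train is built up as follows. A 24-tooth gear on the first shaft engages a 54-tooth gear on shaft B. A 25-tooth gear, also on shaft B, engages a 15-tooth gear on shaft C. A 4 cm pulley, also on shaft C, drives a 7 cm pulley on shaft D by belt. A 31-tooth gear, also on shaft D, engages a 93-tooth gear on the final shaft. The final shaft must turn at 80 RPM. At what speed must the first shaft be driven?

567 RPM

Overall ratio R = 2.25 × 0.6 × 1.75 × 3 = 7.0875.
Required input speed = output speed × R = 80 × 7.0875 = 567 RPM.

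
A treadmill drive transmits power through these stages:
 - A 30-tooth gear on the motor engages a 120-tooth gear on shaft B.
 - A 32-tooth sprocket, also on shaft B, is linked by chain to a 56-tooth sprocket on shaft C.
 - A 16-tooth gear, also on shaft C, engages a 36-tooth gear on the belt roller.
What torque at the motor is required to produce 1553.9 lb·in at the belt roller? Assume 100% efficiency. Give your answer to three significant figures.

98.7 lb·in

Overall ratio R = 4 × 1.75 × 2.25 = 15.75.
Input torque = output torque / R = 1553.9 / 15.75 = 98.66 lb·in.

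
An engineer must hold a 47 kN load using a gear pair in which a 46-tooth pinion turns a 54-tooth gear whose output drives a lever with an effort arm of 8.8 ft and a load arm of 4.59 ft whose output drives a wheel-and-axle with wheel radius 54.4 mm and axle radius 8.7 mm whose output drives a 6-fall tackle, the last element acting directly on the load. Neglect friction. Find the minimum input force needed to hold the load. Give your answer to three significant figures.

Gear pair MA = 54/46 = 1.1739.
Lever MA = effort arm / load arm = 8.8/4.59 = 1.9172.
Wheel-and-axle MA = R/r = 54.4/8.7 = 6.2529.
Block-and-tackle MA = number of supporting rope parts = 6.
Combined ideal MA = 1.1739 × 1.9172 × 6.2529 × 6 = 84.438.
Effort = load / MA = 47 / 84.438 = 0.55662 kN.

0.557 kN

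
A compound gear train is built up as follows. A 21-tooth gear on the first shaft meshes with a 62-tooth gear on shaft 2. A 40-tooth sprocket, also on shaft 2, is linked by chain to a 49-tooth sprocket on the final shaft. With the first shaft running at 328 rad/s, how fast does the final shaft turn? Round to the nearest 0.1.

the first shaft → shaft 2 (gear mesh, 62/21): 328 ÷ 2.9524 = 111.1 rad/s
shaft 2 → the final shaft (chain, 49/40): 111.1 ÷ 1.225 = 90.691 rad/s

90.7 rad/s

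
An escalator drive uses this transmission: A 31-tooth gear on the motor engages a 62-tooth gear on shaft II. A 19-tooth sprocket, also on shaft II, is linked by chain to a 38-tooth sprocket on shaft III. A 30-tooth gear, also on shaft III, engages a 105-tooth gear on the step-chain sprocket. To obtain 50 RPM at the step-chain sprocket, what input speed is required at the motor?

Overall ratio R = 2 × 2 × 3.5 = 14.
Required input speed = output speed × R = 50 × 14 = 700 RPM.

700 RPM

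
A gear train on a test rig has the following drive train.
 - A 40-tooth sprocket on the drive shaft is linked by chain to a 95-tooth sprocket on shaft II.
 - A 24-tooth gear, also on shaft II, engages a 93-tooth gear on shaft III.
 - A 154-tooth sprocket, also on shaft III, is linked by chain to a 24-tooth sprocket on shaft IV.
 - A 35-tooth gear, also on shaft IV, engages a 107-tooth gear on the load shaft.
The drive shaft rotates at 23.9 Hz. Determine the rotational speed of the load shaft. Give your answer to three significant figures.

5.45 Hz

chain 95/40 = 2.375 → 23.9/2.375 = 10.063 Hz
gear mesh 93/24 = 3.875 → 10.063/3.875 = 2.5969 Hz
chain 24/154 = 0.15584 → 2.5969/0.15584 = 16.664 Hz
gear mesh 107/35 = 3.0571 → 16.664/3.0571 = 5.4508 Hz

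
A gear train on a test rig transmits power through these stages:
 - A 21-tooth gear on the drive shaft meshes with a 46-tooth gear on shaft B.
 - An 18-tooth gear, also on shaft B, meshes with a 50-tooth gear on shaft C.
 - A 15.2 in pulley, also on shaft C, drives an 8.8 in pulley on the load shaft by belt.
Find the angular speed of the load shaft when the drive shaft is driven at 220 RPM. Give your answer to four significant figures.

62.45 RPM

gear mesh 46/21 = 2.1905 → 220/2.1905 = 100.43 RPM
gear mesh 50/18 = 2.7778 → 100.43/2.7778 = 36.157 RPM
belt 8.8/15.2 = 0.57895 → 36.157/0.57895 = 62.452 RPM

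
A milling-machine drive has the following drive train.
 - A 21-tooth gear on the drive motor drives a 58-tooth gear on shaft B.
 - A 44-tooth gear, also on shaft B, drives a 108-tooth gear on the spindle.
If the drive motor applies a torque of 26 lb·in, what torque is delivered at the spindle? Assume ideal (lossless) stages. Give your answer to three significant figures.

gear mesh 58/21 = 2.7619 → τ = 26·2.7619 = 71.81 lb·in
gear mesh 108/44 = 2.4545 → τ = 71.81·2.4545 = 176.26 lb·in

176 lb·in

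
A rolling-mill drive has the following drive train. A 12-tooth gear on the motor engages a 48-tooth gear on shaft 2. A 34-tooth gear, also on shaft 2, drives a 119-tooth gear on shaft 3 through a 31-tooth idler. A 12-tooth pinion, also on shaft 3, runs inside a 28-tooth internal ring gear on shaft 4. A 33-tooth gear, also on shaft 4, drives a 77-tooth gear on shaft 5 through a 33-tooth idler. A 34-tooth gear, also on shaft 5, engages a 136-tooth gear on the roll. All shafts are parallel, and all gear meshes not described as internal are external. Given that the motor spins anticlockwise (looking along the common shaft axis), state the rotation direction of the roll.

the motor → shaft 2: external mesh, 1 reversal → CW.
shaft 2 → shaft 3: driver → idler → driven is 2 external meshes, 2 reversals → CW.
shaft 3 → shaft 4: internal mesh, same direction → CW.
shaft 4 → shaft 5: driver → idler → driven is 2 external meshes, 2 reversals → CW.
shaft 5 → the roll: external mesh, 1 reversal → CCW.
6 reversals in total — an even number — so the roll turns the same way as the motor.

anticlockwise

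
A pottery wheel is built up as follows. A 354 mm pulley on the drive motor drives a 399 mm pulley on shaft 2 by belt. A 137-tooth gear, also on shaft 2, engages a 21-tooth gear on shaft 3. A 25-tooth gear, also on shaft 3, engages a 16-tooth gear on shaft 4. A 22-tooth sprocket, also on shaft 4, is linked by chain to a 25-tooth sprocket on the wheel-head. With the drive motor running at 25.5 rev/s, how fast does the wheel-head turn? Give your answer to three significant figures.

203 rev/s

the drive motor → shaft 2 (belt, 399/354): 25.5 ÷ 1.1271 = 22.624 rev/s
shaft 2 → shaft 3 (gear mesh, 21/137): 22.624 ÷ 0.15328 = 147.6 rev/s
shaft 3 → shaft 4 (gear mesh, 16/25): 147.6 ÷ 0.64 = 230.62 rev/s
shaft 4 → the wheel-head (chain, 25/22): 230.62 ÷ 1.1364 = 202.94 rev/s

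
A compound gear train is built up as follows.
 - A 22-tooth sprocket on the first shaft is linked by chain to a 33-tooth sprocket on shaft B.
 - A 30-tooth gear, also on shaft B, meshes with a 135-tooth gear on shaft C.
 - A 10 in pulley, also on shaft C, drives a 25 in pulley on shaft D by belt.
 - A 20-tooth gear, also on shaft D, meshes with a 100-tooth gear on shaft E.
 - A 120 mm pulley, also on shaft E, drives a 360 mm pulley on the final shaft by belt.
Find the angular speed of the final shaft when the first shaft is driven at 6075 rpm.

the first shaft → shaft B (chain, 33/22): 6075 ÷ 1.5 = 4050 rpm
shaft B → shaft C (gear mesh, 135/30): 4050 ÷ 4.5 = 900 rpm
shaft C → shaft D (belt, 25/10): 900 ÷ 2.5 = 360 rpm
shaft D → shaft E (gear mesh, 100/20): 360 ÷ 5 = 72 rpm
shaft E → the final shaft (belt, 360/120): 72 ÷ 3 = 24 rpm

24 rpm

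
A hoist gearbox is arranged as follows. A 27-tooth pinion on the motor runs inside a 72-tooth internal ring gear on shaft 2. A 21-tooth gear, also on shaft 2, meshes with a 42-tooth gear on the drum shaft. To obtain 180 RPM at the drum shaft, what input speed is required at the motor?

960 RPM

Overall ratio R = 2.6667 × 2 = 5.3333.
Required input speed = output speed × R = 180 × 5.3333 = 960 RPM.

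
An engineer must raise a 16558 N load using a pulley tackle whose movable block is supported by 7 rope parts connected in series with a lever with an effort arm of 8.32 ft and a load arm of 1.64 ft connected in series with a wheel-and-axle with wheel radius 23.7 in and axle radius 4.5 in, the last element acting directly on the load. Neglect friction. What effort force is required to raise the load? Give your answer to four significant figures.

88.53 N

Block-and-tackle MA = number of supporting rope parts = 7.
Lever MA = effort arm / load arm = 8.32/1.64 = 5.0732.
Wheel-and-axle MA = R/r = 23.7/4.5 = 5.2667.
Combined ideal MA = 7 × 5.0732 × 5.2667 = 187.03.
Effort = load / MA = 16558 / 187.03 = 88.531 N.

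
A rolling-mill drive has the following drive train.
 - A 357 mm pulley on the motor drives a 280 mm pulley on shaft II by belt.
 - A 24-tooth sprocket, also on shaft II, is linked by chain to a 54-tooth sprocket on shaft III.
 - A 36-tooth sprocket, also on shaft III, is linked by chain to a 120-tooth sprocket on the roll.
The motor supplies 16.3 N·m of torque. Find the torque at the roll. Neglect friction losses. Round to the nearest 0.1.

95.9 N·m

After the belt (280/357): 16.3 × 0.78431 = 12.784 N·m
After the chain (54/24): 12.784 × 2.25 = 28.765 N·m
After the chain (120/36): 28.765 × 3.3333 = 95.882 N·m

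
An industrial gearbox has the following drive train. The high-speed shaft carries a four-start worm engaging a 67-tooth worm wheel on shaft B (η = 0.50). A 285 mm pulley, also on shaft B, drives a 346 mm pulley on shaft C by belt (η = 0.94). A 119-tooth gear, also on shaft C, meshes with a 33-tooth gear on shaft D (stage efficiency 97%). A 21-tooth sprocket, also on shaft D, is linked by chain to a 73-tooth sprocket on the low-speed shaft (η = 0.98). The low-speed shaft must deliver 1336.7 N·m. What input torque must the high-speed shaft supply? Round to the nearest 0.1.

Overall ratio R = 16.75 × 1.214 × 0.27731 × 3.4762 = 19.603; overall efficiency η = 0.50 × 0.94 × 0.97 × 0.98 = 0.4468.
Input torque = output torque / (R × η) = 1336.7 / (19.603 × 0.4468) = 152.62 N·m.

152.6 N·m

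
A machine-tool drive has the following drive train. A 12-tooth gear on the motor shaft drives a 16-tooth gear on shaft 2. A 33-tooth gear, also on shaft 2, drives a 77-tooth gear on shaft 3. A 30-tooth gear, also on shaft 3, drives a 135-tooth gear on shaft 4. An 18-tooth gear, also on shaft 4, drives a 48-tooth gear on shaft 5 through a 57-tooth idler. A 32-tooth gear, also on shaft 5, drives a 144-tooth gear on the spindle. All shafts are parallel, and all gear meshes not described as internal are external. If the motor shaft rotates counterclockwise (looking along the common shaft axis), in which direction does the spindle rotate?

counterclockwise

the motor shaft → shaft 2: external mesh, 1 reversal → CW.
shaft 2 → shaft 3: external mesh, 1 reversal → CCW.
shaft 3 → shaft 4: external mesh, 1 reversal → CW.
shaft 4 → shaft 5: driver → idler → driven is 2 external meshes, 2 reversals → CW.
shaft 5 → the spindle: external mesh, 1 reversal → CCW.
6 reversals in total — an even number — so the spindle turns the same way as the motor shaft.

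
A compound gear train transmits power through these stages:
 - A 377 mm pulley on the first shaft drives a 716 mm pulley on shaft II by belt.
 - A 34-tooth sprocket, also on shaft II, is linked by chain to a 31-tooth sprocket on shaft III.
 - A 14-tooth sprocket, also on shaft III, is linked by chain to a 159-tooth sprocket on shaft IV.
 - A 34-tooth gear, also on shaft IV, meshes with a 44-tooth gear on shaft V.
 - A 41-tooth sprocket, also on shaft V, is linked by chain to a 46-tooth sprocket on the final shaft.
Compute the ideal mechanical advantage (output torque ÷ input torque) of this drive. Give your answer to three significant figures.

Each stage contributes driven/driver: belt 716/377 = 1.8992, chain 31/34 = 0.91176, chain 159/14 = 11.357, gear mesh 44/34 = 1.2941, chain 46/41 = 1.122.
Overall: 1.8992 × 0.91176 × 11.357 × 1.2941 × 1.122 = 28.554.

28.6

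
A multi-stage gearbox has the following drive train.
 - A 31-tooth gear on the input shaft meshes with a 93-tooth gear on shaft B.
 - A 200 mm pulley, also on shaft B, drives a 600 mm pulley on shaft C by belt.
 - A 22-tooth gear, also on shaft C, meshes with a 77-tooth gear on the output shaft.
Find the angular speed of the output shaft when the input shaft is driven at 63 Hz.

gear mesh 93/31 = 3 → 63/3 = 21 Hz
belt 600/200 = 3 → 21/3 = 7 Hz
gear mesh 77/22 = 3.5 → 7/3.5 = 2 Hz

2 Hz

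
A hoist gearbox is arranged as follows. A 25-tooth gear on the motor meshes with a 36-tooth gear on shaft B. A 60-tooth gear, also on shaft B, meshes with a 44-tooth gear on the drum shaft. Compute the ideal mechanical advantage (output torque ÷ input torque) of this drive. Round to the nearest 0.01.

1.06

Each stage contributes driven/driver: gear mesh 36/25 = 1.44, gear mesh 44/60 = 0.73333.
Overall: 1.44 × 0.73333 = 1.056.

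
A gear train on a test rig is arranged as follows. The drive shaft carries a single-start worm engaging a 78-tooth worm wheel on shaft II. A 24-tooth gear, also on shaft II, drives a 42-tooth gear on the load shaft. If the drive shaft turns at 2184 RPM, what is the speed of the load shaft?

16 RPM

the drive shaft → shaft II (worm, 78/1): 2184 ÷ 78 = 28 RPM
shaft II → the load shaft (gear mesh, 42/24): 28 ÷ 1.75 = 16 RPM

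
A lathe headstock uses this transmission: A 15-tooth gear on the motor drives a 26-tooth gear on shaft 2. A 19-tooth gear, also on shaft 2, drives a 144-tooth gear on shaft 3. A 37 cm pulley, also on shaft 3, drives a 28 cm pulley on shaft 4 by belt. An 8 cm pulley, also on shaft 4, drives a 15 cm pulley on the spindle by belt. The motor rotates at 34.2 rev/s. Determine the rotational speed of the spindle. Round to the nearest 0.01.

the motor → shaft 2 (gear mesh, 26/15): 34.2 ÷ 1.7333 = 19.731 rev/s
shaft 2 → shaft 3 (gear mesh, 144/19): 19.731 ÷ 7.5789 = 2.6034 rev/s
shaft 3 → shaft 4 (belt, 28/37): 2.6034 ÷ 0.75676 = 3.4402 rev/s
shaft 4 → the spindle (belt, 15/8): 3.4402 ÷ 1.875 = 1.8348 rev/s

1.83 rev/s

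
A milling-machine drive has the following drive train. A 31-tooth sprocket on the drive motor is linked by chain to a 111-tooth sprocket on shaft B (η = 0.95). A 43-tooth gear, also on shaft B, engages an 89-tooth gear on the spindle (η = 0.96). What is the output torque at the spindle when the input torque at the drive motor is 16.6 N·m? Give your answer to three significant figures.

After the chain (111/31): 16.6 × 3.5806 × 0.95 = 56.467 N·m
After the gear mesh (89/43): 56.467 × 2.0698 × 0.96 = 112.2 N·m

112 N·m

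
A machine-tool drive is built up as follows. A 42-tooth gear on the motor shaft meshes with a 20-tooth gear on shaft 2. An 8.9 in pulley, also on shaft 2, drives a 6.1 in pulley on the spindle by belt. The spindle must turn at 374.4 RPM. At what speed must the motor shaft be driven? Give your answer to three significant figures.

Overall ratio R = 0.47619 × 0.68539 = 0.32638.
Required input speed = output speed × R = 374.4 × 0.32638 = 122.2 RPM.

122 RPM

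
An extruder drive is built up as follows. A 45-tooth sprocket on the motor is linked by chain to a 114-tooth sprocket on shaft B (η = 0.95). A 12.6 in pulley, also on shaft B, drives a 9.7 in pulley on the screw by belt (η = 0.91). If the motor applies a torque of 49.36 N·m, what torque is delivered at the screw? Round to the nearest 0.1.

83.2 N·m

chain 114/45 = 2.5333 → τ = 49.36·2.5333·0.95 = 118.79 N·m
belt 9.7/12.6 = 0.76984 → τ = 118.79·0.76984·0.91 = 83.221 N·m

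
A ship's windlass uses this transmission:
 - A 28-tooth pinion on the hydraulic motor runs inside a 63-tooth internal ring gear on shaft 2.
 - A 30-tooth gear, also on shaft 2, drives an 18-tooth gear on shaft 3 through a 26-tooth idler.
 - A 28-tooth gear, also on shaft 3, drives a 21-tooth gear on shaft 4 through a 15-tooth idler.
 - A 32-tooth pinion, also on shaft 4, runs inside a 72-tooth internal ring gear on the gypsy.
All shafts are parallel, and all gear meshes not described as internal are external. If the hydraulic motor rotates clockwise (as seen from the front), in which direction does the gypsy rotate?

the hydraulic motor → shaft 2: internal mesh, same direction → CW.
shaft 2 → shaft 3: driver → idler → driven is 2 external meshes, 2 reversals → CW.
shaft 3 → shaft 4: driver → idler → driven is 2 external meshes, 2 reversals → CW.
shaft 4 → the gypsy: internal mesh, same direction → CW.
4 reversals in total — an even number — so the gypsy turns the same way as the hydraulic motor.

clockwise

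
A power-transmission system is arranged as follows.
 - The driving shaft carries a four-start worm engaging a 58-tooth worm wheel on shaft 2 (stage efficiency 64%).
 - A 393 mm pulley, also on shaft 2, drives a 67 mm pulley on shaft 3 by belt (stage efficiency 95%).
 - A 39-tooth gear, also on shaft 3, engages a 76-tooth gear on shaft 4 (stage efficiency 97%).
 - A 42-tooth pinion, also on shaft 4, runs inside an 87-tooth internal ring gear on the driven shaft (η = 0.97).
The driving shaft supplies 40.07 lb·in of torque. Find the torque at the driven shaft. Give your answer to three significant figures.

After the worm (58/4): 40.07 × 14.5 × 0.64 = 371.85 lb·in
After the belt (67/393): 371.85 × 0.17048 × 0.95 = 60.224 lb·in
After the gear mesh (76/39): 60.224 × 1.9487 × 0.97 = 113.84 lb·in
After the internal gear (87/42): 113.84 × 2.0714 × 0.97 = 228.74 lb·in

229 lb·in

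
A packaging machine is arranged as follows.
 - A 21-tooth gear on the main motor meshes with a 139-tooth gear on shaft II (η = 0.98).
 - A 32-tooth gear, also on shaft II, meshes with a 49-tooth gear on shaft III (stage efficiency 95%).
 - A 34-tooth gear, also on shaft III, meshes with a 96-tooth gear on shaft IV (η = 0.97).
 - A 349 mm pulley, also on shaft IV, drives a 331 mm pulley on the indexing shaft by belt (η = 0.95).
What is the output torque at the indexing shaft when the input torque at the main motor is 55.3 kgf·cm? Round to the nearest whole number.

Gear mesh: ratio = 139/21 = 6.619; torque at shaft II = 55.3 × 6.619 × 0.98 = 358.71 kgf·cm.
Gear mesh: ratio = 49/32 = 1.5312; torque at shaft III = 358.71 × 1.5312 × 0.95 = 521.81 kgf·cm.
Gear mesh: ratio = 96/34 = 2.8235; torque at shaft IV = 521.81 × 2.8235 × 0.97 = 1429.2 kgf·cm.
Belt: ratio = 331/349 = 0.94842; torque at the indexing shaft = 1429.2 × 0.94842 × 0.95 = 1287.7 kgf·cm.

1288 kgf·cm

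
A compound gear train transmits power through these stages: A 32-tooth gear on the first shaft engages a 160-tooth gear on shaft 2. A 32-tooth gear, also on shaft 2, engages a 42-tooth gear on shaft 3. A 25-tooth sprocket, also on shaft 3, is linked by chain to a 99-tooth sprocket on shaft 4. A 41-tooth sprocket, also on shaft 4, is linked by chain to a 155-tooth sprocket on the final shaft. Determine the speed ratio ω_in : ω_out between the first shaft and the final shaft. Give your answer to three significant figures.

Each stage contributes driven/driver: gear mesh 160/32 = 5, gear mesh 42/32 = 1.3125, chain 99/25 = 3.96, chain 155/41 = 3.7805.
Overall: 5 × 1.3125 × 3.96 × 3.7805 = 98.245.

98.2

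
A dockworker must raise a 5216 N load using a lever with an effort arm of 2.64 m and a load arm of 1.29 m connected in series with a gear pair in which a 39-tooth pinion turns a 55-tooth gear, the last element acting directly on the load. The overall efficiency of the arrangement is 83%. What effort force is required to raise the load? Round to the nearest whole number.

2177 N

Lever MA = effort arm / load arm = 2.64/1.29 = 2.0465.
Gear pair MA = 55/39 = 1.4103.
Combined ideal MA = 2.0465 × 1.4103 = 2.8861.
Actual MA = 2.8861 × 0.83 = 2.3955.
Effort = load / actual MA = 5216 / 2.3955 = 2177.4 N.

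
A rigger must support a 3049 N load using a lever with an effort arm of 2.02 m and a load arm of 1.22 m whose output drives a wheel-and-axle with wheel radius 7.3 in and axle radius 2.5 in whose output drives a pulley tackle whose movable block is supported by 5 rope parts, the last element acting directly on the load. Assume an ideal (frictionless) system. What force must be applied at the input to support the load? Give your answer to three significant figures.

126 N

Lever MA = effort arm / load arm = 2.02/1.22 = 1.6557.
Wheel-and-axle MA = R/r = 7.3/2.5 = 2.92.
Block-and-tackle MA = number of supporting rope parts = 5.
Combined ideal MA = 1.6557 × 2.92 × 5 = 24.174.
Effort = load / MA = 3049 / 24.174 = 126.13 N.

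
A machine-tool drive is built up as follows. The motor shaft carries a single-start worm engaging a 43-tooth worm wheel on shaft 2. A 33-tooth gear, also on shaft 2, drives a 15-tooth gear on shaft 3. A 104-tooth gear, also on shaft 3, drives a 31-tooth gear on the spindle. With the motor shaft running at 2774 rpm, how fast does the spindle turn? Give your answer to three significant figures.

476 rpm

worm 43/1 = 43 → 2774/43 = 64.512 rpm
gear mesh 15/33 = 0.45455 → 64.512/0.45455 = 141.93 rpm
gear mesh 31/104 = 0.29808 → 141.93/0.29808 = 476.14 rpm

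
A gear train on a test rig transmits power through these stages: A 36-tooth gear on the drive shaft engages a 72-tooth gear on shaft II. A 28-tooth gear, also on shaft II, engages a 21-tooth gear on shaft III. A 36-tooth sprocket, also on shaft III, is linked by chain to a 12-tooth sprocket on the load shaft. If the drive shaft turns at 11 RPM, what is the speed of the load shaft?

the drive shaft → shaft II (gear mesh, 72/36): 11 ÷ 2 = 5.5 RPM
shaft II → shaft III (gear mesh, 21/28): 5.5 ÷ 0.75 = 7.3333 RPM
shaft III → the load shaft (chain, 12/36): 7.3333 ÷ 0.33333 = 22 RPM

22 RPM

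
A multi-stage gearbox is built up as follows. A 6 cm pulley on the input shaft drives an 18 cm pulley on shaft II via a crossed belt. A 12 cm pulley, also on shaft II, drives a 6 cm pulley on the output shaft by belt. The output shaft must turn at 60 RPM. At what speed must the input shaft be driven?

Overall ratio R = 3 × 0.5 = 1.5.
Required input speed = output speed × R = 60 × 1.5 = 90 RPM.

90 RPM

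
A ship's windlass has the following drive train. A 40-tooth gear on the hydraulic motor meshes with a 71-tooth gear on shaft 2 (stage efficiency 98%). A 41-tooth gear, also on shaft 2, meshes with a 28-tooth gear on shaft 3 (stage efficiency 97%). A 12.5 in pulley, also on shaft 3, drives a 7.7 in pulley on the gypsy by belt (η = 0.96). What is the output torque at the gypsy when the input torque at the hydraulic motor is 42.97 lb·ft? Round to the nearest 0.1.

After the gear mesh (71/40): 42.97 × 1.775 × 0.98 = 74.746 lb·ft
After the gear mesh (28/41): 74.746 × 0.68293 × 0.97 = 49.515 lb·ft
After the belt (7.7/12.5): 49.515 × 0.616 × 0.96 = 29.281 lb·ft

29.3 lb·ft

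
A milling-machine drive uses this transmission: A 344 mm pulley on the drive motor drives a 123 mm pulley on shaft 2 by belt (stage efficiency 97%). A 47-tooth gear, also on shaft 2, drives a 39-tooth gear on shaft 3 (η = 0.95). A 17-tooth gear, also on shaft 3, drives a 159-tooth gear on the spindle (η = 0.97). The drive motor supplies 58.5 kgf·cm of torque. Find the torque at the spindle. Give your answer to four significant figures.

145.1 kgf·cm

After the belt (123/344): 58.5 × 0.35756 × 0.97 = 20.29 kgf·cm
After the gear mesh (39/47): 20.29 × 0.82979 × 0.95 = 15.994 kgf·cm
After the gear mesh (159/17): 15.994 × 9.3529 × 0.97 = 145.11 kgf·cm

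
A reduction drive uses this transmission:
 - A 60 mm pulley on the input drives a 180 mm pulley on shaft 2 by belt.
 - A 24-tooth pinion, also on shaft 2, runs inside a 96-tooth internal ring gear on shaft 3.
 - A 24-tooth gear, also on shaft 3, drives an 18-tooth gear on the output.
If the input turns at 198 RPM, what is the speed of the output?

22 RPM

the input → shaft 2 (belt, 180/60): 198 ÷ 3 = 66 RPM
shaft 2 → shaft 3 (internal gear, 96/24): 66 ÷ 4 = 16.5 RPM
shaft 3 → the output (gear mesh, 18/24): 16.5 ÷ 0.75 = 22 RPM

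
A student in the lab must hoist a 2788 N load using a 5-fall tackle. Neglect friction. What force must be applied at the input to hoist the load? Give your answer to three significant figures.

Block-and-tackle MA = number of supporting rope parts = 5.
Effort = load / MA = 2788 / 5 = 557.6 N.

558 N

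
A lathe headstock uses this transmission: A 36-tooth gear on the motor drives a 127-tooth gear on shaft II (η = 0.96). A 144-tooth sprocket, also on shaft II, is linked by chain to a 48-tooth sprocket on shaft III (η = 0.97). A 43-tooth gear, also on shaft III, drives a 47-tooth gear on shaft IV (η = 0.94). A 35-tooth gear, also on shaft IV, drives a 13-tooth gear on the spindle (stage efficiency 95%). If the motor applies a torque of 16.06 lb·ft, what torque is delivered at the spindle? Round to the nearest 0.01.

Gear mesh: ratio = 127/36 = 3.5278; torque at shaft II = 16.06 × 3.5278 × 0.96 = 54.39 lb·ft.
Chain: ratio = 48/144 = 0.33333; torque at shaft III = 54.39 × 0.33333 × 0.97 = 17.586 lb·ft.
Gear mesh: ratio = 47/43 = 1.093; torque at shaft IV = 17.586 × 1.093 × 0.94 = 18.069 lb·ft.
Gear mesh: ratio = 13/35 = 0.37143; torque at the spindle = 18.069 × 0.37143 × 0.95 = 6.3757 lb·ft.

6.38 lb·ft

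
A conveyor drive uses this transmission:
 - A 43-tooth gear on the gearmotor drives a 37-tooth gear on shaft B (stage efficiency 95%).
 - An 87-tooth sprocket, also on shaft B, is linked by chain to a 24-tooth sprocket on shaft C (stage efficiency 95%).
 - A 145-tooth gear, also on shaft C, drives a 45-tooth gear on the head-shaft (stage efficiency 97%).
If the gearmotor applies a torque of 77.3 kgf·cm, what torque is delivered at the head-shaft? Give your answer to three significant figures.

4.99 kgf·cm

Gear mesh: ratio = 37/43 = 0.86047; torque at shaft B = 77.3 × 0.86047 × 0.95 = 63.188 kgf·cm.
Chain: ratio = 24/87 = 0.27586; torque at shaft C = 63.188 × 0.27586 × 0.95 = 16.56 kgf·cm.
Gear mesh: ratio = 45/145 = 0.31034; torque at the head-shaft = 16.56 × 0.31034 × 0.97 = 4.985 kgf·cm.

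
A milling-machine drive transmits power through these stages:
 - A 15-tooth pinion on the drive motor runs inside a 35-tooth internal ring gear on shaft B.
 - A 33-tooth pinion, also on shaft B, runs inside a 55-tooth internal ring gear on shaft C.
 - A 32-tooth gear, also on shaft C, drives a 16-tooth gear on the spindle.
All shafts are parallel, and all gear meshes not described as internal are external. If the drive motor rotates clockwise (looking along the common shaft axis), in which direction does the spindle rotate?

the drive motor → shaft B: internal mesh, same direction → CW.
shaft B → shaft C: internal mesh, same direction → CW.
shaft C → the spindle: external mesh, 1 reversal → CCW.
1 reversal in total — an odd number — so the spindle turns opposite to the drive motor.

counterclockwise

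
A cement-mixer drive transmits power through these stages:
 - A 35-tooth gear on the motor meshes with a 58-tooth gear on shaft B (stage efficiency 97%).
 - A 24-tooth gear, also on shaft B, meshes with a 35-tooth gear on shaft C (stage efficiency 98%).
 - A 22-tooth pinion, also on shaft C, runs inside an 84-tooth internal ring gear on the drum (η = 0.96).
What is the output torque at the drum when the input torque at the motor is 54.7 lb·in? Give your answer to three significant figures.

461 lb·in

Gear mesh: ratio = 58/35 = 1.6571; torque at shaft B = 54.7 × 1.6571 × 0.97 = 87.926 lb·in.
Gear mesh: ratio = 35/24 = 1.4583; torque at shaft C = 87.926 × 1.4583 × 0.98 = 125.66 lb·in.
Internal gear: ratio = 84/22 = 3.8182; torque at the drum = 125.66 × 3.8182 × 0.96 = 460.61 lb·in.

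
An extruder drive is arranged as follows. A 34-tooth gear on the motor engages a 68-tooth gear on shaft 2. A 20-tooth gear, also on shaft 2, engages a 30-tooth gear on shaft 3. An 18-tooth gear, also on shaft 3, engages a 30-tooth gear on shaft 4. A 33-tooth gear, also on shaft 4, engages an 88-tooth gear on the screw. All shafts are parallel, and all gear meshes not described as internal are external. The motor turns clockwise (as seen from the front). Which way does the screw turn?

the motor → shaft 2: external mesh, 1 reversal → CCW.
shaft 2 → shaft 3: external mesh, 1 reversal → CW.
shaft 3 → shaft 4: external mesh, 1 reversal → CCW.
shaft 4 → the screw: external mesh, 1 reversal → CW.
4 reversals in total — an even number — so the screw turns the same way as the motor.

clockwise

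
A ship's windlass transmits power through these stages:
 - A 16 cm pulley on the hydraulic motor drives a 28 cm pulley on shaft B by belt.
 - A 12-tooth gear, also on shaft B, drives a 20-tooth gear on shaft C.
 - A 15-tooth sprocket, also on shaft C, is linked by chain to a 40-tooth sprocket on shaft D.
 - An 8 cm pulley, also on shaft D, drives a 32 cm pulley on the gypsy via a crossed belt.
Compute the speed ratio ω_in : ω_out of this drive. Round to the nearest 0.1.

Each stage contributes driven/driver: belt 28/16 = 1.75, gear mesh 20/12 = 1.6667, chain 40/15 = 2.6667, belt 32/8 = 4.
Overall: 1.75 × 1.6667 × 2.6667 × 4 = 31.111.

31.1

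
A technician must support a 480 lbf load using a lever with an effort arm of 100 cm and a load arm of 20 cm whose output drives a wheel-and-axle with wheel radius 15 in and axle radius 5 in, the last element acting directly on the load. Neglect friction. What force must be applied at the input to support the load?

Lever MA = effort arm / load arm = 100/20 = 5.
Wheel-and-axle MA = R/r = 15/5 = 3.
Combined ideal MA = 5 × 3 = 15.
Effort = load / MA = 480 / 15 = 32 lbf.

32 lbf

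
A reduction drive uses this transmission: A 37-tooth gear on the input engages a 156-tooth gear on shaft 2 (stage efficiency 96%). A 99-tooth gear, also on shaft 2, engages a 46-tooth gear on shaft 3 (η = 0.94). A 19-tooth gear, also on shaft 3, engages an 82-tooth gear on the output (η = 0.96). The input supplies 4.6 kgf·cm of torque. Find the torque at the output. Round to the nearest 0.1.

33.7 kgf·cm

Gear mesh: ratio = 156/37 = 4.2162; torque at shaft 2 = 4.6 × 4.2162 × 0.96 = 18.619 kgf·cm.
Gear mesh: ratio = 46/99 = 0.46465; torque at shaft 3 = 18.619 × 0.46465 × 0.94 = 8.1321 kgf·cm.
Gear mesh: ratio = 82/19 = 4.3158; torque at the output = 8.1321 × 4.3158 × 0.96 = 33.693 kgf·cm.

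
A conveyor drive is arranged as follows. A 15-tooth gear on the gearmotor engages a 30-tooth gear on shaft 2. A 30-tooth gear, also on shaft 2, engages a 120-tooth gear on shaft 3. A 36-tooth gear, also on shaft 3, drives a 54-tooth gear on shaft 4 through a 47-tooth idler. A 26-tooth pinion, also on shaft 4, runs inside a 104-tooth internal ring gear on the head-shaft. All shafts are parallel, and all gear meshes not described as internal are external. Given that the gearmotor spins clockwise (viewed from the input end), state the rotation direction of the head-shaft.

the gearmotor → shaft 2: external mesh, 1 reversal → CCW.
shaft 2 → shaft 3: external mesh, 1 reversal → CW.
shaft 3 → shaft 4: driver → idler → driven is 2 external meshes, 2 reversals → CW.
shaft 4 → the head-shaft: internal mesh, same direction → CW.
4 reversals in total — an even number — so the head-shaft turns the same way as the gearmotor.

clockwise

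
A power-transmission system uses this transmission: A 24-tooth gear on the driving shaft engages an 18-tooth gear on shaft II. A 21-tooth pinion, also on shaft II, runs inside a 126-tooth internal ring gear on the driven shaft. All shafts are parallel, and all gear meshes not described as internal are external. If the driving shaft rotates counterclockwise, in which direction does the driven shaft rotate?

the driving shaft → shaft II: external mesh, 1 reversal → CW.
shaft II → the driven shaft: internal mesh, same direction → CW.
1 reversal in total — an odd number — so the driven shaft turns opposite to the driving shaft.

clockwise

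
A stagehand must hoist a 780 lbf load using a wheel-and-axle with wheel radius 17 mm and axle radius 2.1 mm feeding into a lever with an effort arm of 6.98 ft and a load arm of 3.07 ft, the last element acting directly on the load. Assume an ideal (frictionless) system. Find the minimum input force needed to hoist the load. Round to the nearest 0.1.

Wheel-and-axle MA = R/r = 17/2.1 = 8.0952.
Lever MA = effort arm / load arm = 6.98/3.07 = 2.2736.
Combined ideal MA = 8.0952 × 2.2736 = 18.405.
Effort = load / MA = 780 / 18.405 = 42.379 lbf.

42.4 lbf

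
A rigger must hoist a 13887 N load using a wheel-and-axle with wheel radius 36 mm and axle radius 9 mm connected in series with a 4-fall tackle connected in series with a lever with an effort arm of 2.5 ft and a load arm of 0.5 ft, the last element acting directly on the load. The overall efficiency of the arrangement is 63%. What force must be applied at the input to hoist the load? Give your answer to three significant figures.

276 N

Wheel-and-axle MA = R/r = 36/9 = 4.
Block-and-tackle MA = number of supporting rope parts = 4.
Lever MA = effort arm / load arm = 2.5/0.5 = 5.
Combined ideal MA = 4 × 4 × 5 = 80.
Actual MA = 80 × 0.63 = 50.4.
Effort = load / actual MA = 13887 / 50.4 = 275.54 N.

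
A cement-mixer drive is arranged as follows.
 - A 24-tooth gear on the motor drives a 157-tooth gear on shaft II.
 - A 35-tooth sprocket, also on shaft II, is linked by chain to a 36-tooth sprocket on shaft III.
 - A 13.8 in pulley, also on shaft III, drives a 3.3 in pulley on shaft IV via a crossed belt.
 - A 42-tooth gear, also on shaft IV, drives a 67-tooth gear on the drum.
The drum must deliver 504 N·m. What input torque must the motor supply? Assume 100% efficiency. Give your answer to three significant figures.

Overall ratio R = 6.5417 × 1.0286 × 0.23913 × 1.5952 = 2.5667.
Input torque = output torque / R = 504 / 2.5667 = 196.36 N·m.

196 N·m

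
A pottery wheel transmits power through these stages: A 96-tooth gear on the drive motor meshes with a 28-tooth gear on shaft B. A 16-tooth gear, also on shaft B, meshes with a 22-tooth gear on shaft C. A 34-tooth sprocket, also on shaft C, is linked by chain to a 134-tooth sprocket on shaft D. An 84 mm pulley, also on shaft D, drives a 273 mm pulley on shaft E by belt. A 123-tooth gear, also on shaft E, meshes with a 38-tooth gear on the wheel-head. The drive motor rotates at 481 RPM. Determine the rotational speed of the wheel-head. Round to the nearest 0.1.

Gear mesh: ratio = 28/96 = 0.29167, so shaft B turns at 481 / 0.29167 = 1649.1 RPM.
Gear mesh: ratio = 22/16 = 1.375, so shaft C turns at 1649.1 / 1.375 = 1199.4 RPM.
Chain: ratio = 134/34 = 3.9412, so shaft D turns at 1199.4 / 3.9412 = 304.32 RPM.
Belt: ratio = 273/84 = 3.25, so shaft E turns at 304.32 / 3.25 = 93.637 RPM.
Gear mesh: ratio = 38/123 = 0.30894, so the wheel-head turns at 93.637 / 0.30894 = 303.09 RPM.

303.1 RPM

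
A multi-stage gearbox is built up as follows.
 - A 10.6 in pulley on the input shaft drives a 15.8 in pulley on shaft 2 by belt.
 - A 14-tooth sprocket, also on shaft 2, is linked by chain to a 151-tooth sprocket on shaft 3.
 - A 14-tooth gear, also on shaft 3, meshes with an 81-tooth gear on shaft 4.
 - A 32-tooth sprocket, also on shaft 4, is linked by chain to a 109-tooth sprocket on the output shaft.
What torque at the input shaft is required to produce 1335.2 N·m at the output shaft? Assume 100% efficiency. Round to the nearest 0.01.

4.21 N·m

Overall ratio R = 1.4906 × 10.786 × 5.7857 × 3.4062 = 316.84.
Input torque = output torque / R = 1335.2 / 316.84 = 4.2142 N·m.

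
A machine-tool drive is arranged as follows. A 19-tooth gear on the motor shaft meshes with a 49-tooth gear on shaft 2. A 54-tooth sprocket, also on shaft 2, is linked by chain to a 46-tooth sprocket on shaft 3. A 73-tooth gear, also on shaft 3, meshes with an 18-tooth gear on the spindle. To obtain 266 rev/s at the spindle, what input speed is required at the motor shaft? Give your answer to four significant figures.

Overall ratio R = 2.5789 × 0.85185 × 0.24658 = 0.5417.
Required input speed = output speed × R = 266 × 0.5417 = 144.09 rev/s.

144.1 rev/s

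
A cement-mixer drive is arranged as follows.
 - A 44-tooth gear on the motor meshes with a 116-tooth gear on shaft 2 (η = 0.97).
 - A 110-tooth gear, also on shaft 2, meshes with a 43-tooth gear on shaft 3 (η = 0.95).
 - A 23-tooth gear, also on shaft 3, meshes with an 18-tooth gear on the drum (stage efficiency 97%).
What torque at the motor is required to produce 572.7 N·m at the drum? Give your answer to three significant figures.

Overall ratio R = 2.6364 × 0.39091 × 0.78261 = 0.80654; overall efficiency η = 0.97 × 0.95 × 0.97 = 0.8939.
Input torque = output torque / (R × η) = 572.7 / (0.80654 × 0.8939) = 794.39 N·m.

794 N·m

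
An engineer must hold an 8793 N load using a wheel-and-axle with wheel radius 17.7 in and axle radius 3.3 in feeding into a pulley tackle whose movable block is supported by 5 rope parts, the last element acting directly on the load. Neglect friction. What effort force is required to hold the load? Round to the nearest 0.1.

327.9 N

Wheel-and-axle MA = R/r = 17.7/3.3 = 5.3636.
Block-and-tackle MA = number of supporting rope parts = 5.
Combined ideal MA = 5.3636 × 5 = 26.818.
Effort = load / MA = 8793 / 26.818 = 327.87 N.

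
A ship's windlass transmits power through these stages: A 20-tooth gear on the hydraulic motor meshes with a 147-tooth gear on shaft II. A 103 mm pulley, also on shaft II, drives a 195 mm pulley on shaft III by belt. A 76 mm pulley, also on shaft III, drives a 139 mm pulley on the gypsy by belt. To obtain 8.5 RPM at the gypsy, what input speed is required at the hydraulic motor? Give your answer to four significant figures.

216.3 RPM

Overall ratio R = 7.35 × 1.8932 × 1.8289 = 25.45.
Required input speed = output speed × R = 8.5 × 25.45 = 216.32 RPM.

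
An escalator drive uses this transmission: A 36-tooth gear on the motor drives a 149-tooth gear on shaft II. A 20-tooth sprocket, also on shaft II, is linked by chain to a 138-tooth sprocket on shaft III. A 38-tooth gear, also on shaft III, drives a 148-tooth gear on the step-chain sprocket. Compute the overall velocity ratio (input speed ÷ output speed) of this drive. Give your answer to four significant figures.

111.2

Each stage contributes driven/driver: gear mesh 149/36 = 4.1389, chain 138/20 = 6.9, gear mesh 148/38 = 3.8947.
Overall: 4.1389 × 6.9 × 3.8947 = 111.23.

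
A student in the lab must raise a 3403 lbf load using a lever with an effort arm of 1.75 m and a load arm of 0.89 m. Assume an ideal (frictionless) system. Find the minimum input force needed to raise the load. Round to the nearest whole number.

Lever MA = effort arm / load arm = 1.75/0.89 = 1.9663.
Effort = load / MA = 3403 / 1.9663 = 1730.7 lbf.

1731 lbf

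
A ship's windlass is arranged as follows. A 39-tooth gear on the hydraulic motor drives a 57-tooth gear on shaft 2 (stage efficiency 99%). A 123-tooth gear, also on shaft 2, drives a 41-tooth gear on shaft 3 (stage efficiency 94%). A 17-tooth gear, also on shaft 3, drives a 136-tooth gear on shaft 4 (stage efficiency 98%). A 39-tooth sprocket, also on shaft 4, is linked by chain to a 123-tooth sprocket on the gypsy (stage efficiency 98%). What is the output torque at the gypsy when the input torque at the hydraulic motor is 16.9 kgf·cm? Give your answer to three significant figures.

After the gear mesh (57/39): 16.9 × 1.4615 × 0.99 = 24.453 kgf·cm
After the gear mesh (41/123): 24.453 × 0.33333 × 0.94 = 7.6619 kgf·cm
After the gear mesh (136/17): 7.6619 × 8 × 0.98 = 60.07 kgf·cm
After the chain (123/39): 60.07 × 3.1538 × 0.98 = 185.66 kgf·cm

186 kgf·cm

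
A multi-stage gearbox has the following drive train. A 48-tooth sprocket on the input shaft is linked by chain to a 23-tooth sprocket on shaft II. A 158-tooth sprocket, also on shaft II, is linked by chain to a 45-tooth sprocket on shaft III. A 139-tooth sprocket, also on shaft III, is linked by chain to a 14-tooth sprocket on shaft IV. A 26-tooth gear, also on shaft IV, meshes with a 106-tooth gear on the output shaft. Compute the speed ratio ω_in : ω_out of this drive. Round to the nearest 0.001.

Each stage contributes driven/driver: chain 23/48 = 0.47917, chain 45/158 = 0.28481, chain 14/139 = 0.10072, gear mesh 106/26 = 4.0769.
Overall: 0.47917 × 0.28481 × 0.10072 × 4.0769 = 0.056039.

0.056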